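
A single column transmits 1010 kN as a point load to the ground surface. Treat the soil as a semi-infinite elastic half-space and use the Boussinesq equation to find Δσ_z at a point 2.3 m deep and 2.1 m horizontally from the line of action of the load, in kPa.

Δσ_z ≈ 20 kPa

Boussinesq vertical stress below a point load on an elastic half-space:
Δσ_z = 3P/(2πz²) · [1 + (r/z)²]^(−5/2)
r/z = 2.1/2.3 = 0.91304; [1+(r/z)²]^(−5/2) = 0.21964.
Δσ_z = 3×1010/(2π×2.3²) × 0.21964 = 91.161 × 0.21964 = 20.02 kPa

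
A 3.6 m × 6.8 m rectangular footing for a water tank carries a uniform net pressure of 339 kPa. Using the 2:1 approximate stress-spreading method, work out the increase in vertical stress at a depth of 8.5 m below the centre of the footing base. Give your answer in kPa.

By the 2:1 method the load spreads at 1 horizontal : 2 vertical, so at depth z the loaded area has grown by z in each plan dimension:
Δσ = qBL/((B+z)(L+z)) = 339×3.6×6.8/((3.6+8.5)(6.8+8.5)) = 44.826 kPa

Δσ_z ≈ 44.8 kPa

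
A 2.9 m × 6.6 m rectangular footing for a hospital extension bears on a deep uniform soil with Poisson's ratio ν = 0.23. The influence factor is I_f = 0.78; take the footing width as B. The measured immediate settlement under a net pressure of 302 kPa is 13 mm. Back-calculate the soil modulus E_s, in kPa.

S_e = q·B·(1−ν²)/E_s · I_f  ⇒  E_s = q·B·(1−ν²)·I_f / S_e.
E_s = 302 × 2.9 × 0.9471 × 0.78 / 0.013 = 49770 kPa

E_s ≈ 49800 kPa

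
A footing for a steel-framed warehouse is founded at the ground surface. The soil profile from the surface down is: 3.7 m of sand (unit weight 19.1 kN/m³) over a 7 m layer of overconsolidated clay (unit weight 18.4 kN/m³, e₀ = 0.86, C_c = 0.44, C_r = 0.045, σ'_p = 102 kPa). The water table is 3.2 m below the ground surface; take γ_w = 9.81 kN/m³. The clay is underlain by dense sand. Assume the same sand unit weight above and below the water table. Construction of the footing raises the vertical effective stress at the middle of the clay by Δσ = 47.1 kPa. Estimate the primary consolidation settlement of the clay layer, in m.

Mid-depth of clay below the ground surface: z = 3.7 + 7/2 = 7.2 m.
Total vertical stress at mid-clay: σ_v = 19.1×3.7 + 18.4×3.5 = 135.07 kPa.
Pore pressure: u = 9.81×(7.2 − 3.2) = 39.24 kPa.
Initial effective stress: σ'_0 = σ_v − u = 135.07 − 39.24 = 95.83 kPa.
Final effective stress: σ'_f = 95.83 + 47.1 = 142.93 kPa.
σ'_f = 142.93 > σ'_p = 102 kPa, so the stress path crosses the preconsolidation pressure — recompression up to σ'_p, then virgin compression beyond:
S_c = H/(1+e₀)·[C_r·log₁₀(σ'_p/σ'_0) + C_c·log₁₀(σ'_f/σ'_p)]
    = 7/1.86 × [0.045×log₁₀(102/95.83) + 0.44×log₁₀(142.93/102)]
    = 3.7634 × [0.0012194 + 0.06447] = 0.2472 m

S_c ≈ 0.247 m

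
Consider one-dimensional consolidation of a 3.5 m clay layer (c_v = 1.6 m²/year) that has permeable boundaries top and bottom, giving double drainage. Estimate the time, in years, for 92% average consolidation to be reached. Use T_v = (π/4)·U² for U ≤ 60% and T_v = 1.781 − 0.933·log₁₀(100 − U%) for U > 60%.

Drainage path length: H_d = H/2 = 1.75 m (double drainage).
U > 60%: T_v = 1.781 − 0.933·log₁₀(100 − 92) = 0.93842.
t = T_v·H_d²/c_v = 0.93842×1.75²/1.6 = 1.796 years.

t ≈ 1.8 years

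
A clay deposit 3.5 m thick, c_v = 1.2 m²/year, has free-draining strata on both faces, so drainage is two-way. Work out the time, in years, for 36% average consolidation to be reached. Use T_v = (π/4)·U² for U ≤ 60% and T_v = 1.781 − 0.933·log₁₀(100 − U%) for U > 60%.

Drainage path length: H_d = H/2 = 1.75 m (double drainage).
U ≤ 60%: T_v = (π/4)·U² = (π/4)×0.36² = 0.10179.
t = T_v·H_d²/c_v = 0.10179×1.75²/1.2 = 0.2598 years.

t ≈ 0.26 years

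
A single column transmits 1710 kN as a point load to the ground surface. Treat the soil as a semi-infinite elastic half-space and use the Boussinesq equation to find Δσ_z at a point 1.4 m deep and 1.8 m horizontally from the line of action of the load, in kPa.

Boussinesq vertical stress below a point load on an elastic half-space:
Δσ_z = 3P/(2πz²) · [1 + (r/z)²]^(−5/2)
r/z = 1.8/1.4 = 1.2857; [1+(r/z)²]^(−5/2) = 0.087223.
Δσ_z = 3×1710/(2π×1.4²) × 0.087223 = 416.56 × 0.087223 = 36.33 kPa

Δσ_z ≈ 36.3 kPa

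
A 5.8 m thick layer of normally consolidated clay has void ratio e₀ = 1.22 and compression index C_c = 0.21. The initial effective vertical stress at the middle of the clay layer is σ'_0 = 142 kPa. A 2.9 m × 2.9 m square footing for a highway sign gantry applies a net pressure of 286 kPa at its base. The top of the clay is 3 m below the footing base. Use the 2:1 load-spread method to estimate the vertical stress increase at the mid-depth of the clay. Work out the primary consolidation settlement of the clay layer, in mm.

Mid-depth of clay below the footing base: z = 3 + 5.8/2 = 5.9 m.
Stress increase at mid-clay by the 2:1 spreading method:
Δσ = qBL/((B+z)(L+z)) = 286×2.9×2.9/((2.9+5.9)(2.9+5.9)) = 31.06 kPa
Final effective stress: σ'_f = σ'_0 + Δσ = 142 + 31.06 = 173.06 kPa.
Normally consolidated clay, so the full stress increment lies on the virgin compression line:
S_c = C_c·H/(1+e₀)·log₁₀(σ'_f/σ'_0) = 0.21×5.8/(1+1.22)×log₁₀(173.06/142)
    = 0.54865 × 0.085908 = 0.04713 m

S_c ≈ 47.1 mm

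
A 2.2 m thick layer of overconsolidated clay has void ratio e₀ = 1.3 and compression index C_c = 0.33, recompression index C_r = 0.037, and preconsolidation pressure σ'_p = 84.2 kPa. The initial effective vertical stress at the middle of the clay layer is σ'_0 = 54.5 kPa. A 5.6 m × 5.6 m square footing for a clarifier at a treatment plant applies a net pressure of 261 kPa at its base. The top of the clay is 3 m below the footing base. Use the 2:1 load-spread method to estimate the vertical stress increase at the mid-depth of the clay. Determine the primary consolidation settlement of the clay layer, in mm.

S_c ≈ 77.8 mm

Mid-depth of clay below the footing base: z = 3 + 2.2/2 = 4.1 m.
Stress increase at mid-clay by the 2:1 spreading method:
Δσ = qBL/((B+z)(L+z)) = 261×5.6×5.6/((5.6+4.1)(5.6+4.1)) = 86.991 kPa
Final effective stress: σ'_f = 54.5 + 86.991 = 141.49 kPa.
σ'_f = 141.49 > σ'_p = 84.2 kPa, so the stress path crosses the preconsolidation pressure — recompression up to σ'_p, then virgin compression beyond:
S_c = H/(1+e₀)·[C_r·log₁₀(σ'_p/σ'_0) + C_c·log₁₀(σ'_f/σ'_p)]
    = 2.2/2.3 × [0.037×log₁₀(84.2/54.5) + 0.33×log₁₀(141.49/84.2)]
    = 0.95652 × [0.0069899 + 0.074387] = 0.07784 m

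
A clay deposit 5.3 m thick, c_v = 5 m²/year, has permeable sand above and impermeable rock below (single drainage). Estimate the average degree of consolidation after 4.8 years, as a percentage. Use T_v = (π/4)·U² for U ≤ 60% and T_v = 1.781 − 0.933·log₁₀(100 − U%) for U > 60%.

Drainage path length: H_d = H = 5.3 m (single drainage).
T_v = c_v·t/H_d² = 5×4.8/5.3² = 0.8544.
T_v = 0.8544 corresponds to the U > 60% branch:
U = 1 − 10^((1.781 − T_v)/0.933)/100 = 0.9016

U ≈ 90.2 %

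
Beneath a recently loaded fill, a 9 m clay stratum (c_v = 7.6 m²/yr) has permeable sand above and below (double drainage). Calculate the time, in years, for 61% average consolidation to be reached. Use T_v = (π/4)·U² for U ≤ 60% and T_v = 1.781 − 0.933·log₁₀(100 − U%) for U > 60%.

Drainage path length: H_d = H/2 = 4.5 m (double drainage).
U > 60%: T_v = 1.781 − 0.933·log₁₀(100 − 61) = 0.29654.
t = T_v·H_d²/c_v = 0.29654×4.5²/7.6 = 0.7901 years.

t ≈ 0.79 years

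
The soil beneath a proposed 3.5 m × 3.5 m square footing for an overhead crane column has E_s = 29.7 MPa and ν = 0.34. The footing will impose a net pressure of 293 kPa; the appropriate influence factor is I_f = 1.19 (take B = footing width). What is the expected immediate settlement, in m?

Immediate (elastic) settlement: S_e = q·B·(1−ν²)/E_s · I_f.
E_s = 29.7 MPa = 29700 kPa.
S_e = 293 × 3.5 × (1 − 0.34²) / 29700 × 1.19
    = 293 × 3.5 × 0.8844 / 29700 × 1.19
    = 0.03634 m

S_e ≈ 0.0363 m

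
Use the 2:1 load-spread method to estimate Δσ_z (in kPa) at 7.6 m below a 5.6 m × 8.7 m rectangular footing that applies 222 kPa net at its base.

Δσ_z ≈ 50.3 kPa

By the 2:1 method the load spreads at 1 horizontal : 2 vertical, so at depth z the loaded area has grown by z in each plan dimension:
Δσ = qBL/((B+z)(L+z)) = 222×5.6×8.7/((5.6+7.6)(8.7+7.6)) = 50.269 kPa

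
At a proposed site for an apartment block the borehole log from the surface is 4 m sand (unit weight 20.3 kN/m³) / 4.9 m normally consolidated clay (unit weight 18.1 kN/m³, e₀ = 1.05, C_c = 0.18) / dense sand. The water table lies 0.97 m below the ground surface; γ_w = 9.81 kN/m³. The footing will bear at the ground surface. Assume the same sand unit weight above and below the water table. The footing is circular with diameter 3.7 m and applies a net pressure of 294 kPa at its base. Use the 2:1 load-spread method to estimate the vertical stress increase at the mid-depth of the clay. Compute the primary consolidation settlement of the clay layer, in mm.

S_c ≈ 81.2 mm

Mid-depth of clay below the ground surface: z = 4 + 4.9/2 = 6.45 m.
Total vertical stress at mid-clay: σ_v = 20.3×4 + 18.1×2.45 = 125.55 kPa.
Pore pressure: u = 9.81×(6.45 − 0.97) = 53.759 kPa.
Initial effective stress: σ'_0 = σ_v − u = 125.55 − 53.759 = 71.791 kPa.
Stress increase at mid-clay by the 2:1 spreading method:
Δσ ≈ qD²/(D+z)² = 294×3.7²/(3.7+6.45)² = 39.068 kPa
Final effective stress: σ'_f = σ'_0 + Δσ = 71.791 + 39.068 = 110.86 kPa.
Normally consolidated clay, so the full stress increment lies on the virgin compression line:
S_c = C_c·H/(1+e₀)·log₁₀(σ'_f/σ'_0) = 0.18×4.9/(1+1.05)×log₁₀(110.86/71.791)
    = 0.43024 × 0.1887 = 0.08119 m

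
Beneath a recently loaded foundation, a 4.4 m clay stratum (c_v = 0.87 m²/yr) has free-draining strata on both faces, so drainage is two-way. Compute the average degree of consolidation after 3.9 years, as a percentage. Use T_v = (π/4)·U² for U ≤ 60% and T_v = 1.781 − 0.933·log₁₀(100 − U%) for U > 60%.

Drainage path length: H_d = H/2 = 2.2 m (double drainage).
T_v = c_v·t/H_d² = 0.87×3.9/2.2² = 0.70103.
T_v = 0.70103 corresponds to the U > 60% branch:
U = 1 − 10^((1.781 − T_v)/0.933)/100 = 0.8563

U ≈ 85.6 %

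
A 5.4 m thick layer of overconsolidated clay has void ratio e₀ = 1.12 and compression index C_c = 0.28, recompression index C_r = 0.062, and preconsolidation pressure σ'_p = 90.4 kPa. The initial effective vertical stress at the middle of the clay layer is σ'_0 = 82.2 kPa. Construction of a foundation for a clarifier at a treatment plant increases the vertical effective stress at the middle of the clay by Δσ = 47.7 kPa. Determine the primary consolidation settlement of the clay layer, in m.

Final effective stress: σ'_f = 82.2 + 47.7 = 129.9 kPa.
σ'_f = 129.9 > σ'_p = 90.4 kPa, so the stress path crosses the preconsolidation pressure — recompression up to σ'_p, then virgin compression beyond:
S_c = H/(1+e₀)·[C_r·log₁₀(σ'_p/σ'_0) + C_c·log₁₀(σ'_f/σ'_p)]
    = 5.4/2.12 × [0.062×log₁₀(90.4/82.2) + 0.28×log₁₀(129.9/90.4)]
    = 2.5472 × [0.0025604 + 0.044083] = 0.1188 m

S_c ≈ 0.119 m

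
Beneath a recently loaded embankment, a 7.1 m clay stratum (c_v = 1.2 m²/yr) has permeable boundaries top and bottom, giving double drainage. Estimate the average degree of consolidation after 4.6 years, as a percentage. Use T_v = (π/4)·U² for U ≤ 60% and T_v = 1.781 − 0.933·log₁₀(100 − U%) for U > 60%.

Drainage path length: H_d = H/2 = 3.55 m (double drainage).
T_v = c_v·t/H_d² = 1.2×4.6/3.55² = 0.43801.
T_v = 0.43801 corresponds to the U > 60% branch:
U = 1 − 10^((1.781 − T_v)/0.933)/100 = 0.7249

U ≈ 72.5 %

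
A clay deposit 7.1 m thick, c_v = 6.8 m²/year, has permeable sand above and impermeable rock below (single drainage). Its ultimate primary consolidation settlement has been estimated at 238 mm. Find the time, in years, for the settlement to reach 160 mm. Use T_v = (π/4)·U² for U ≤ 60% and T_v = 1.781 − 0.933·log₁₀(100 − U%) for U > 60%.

Drainage path length: H_d = H = 7.1 m (single drainage).
U = S(t)/S_ult = 160/238 = 0.6723.
U > 60%: T_v = 1.781 − 0.933·log₁₀(100 − 67.227) = 0.36702.
t = T_v·H_d²/c_v = 0.36702×7.1²/6.8 = 2.721 years.

t ≈ 2.72 years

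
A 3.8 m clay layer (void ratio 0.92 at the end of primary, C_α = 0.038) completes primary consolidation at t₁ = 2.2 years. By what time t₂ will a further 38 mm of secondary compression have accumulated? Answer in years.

t₂ ≈ 7.04 years

S_s = C_α·H/(1+e_p)·log₁₀(t₂/t₁) ⇒ log₁₀(t₂/t₁) = S_s·(1+e_p)/(C_α·H).
log₁₀(t₂/t₁) = 0.038 × (1+0.92) / (0.038×3.8) = 0.5053
t₂ = t₁ × 10^0.5053 = 2.2 × 3.201 = 7.042 years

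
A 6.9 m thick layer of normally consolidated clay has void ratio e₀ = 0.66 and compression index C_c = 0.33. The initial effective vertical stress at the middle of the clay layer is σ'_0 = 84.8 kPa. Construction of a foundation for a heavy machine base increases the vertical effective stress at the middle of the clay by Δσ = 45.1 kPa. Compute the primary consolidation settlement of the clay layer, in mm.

S_c ≈ 254 mm

Final effective stress: σ'_f = σ'_0 + Δσ = 84.8 + 45.1 = 129.9 kPa.
Normally consolidated clay, so the full stress increment lies on the virgin compression line:
S_c = C_c·H/(1+e₀)·log₁₀(σ'_f/σ'_0) = 0.33×6.9/(1+0.66)×log₁₀(129.9/84.8)
    = 1.3717 × 0.18521 = 0.2541 m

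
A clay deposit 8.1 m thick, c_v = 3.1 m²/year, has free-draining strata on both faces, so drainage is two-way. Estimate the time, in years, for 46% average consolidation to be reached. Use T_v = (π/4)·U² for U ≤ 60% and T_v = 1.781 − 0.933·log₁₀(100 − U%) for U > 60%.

Drainage path length: H_d = H/2 = 4.05 m (double drainage).
U ≤ 60%: T_v = (π/4)·U² = (π/4)×0.46² = 0.16619.
t = T_v·H_d²/c_v = 0.16619×4.05²/3.1 = 0.8793 years.

t ≈ 0.879 years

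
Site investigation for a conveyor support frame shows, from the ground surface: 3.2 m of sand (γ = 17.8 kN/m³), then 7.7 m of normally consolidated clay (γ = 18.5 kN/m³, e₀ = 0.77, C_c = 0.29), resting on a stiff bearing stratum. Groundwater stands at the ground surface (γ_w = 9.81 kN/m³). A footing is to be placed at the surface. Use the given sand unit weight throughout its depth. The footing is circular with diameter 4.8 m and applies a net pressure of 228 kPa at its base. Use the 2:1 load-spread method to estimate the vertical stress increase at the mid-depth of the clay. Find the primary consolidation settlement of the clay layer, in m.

Mid-depth of clay below the ground surface: z = 3.2 + 7.7/2 = 7.05 m.
Total vertical stress at mid-clay: σ_v = 17.8×3.2 + 18.5×3.85 = 128.19 kPa.
Pore pressure: u = 9.81×(7.05 − 0) = 69.16 kPa.
Initial effective stress: σ'_0 = σ_v − u = 128.19 − 69.16 = 59.03 kPa.
Stress increase at mid-clay by the 2:1 spreading method:
Δσ ≈ qD²/(D+z)² = 228×4.8²/(4.8+7.05)² = 37.409 kPa
Final effective stress: σ'_f = σ'_0 + Δσ = 59.03 + 37.409 = 96.439 kPa.
Normally consolidated clay, so the full stress increment lies on the virgin compression line:
S_c = C_c·H/(1+e₀)·log₁₀(σ'_f/σ'_0) = 0.29×7.7/(1+0.77)×log₁₀(96.439/59.03)
    = 1.2616 × 0.21318 = 0.2689 m

S_c ≈ 0.269 m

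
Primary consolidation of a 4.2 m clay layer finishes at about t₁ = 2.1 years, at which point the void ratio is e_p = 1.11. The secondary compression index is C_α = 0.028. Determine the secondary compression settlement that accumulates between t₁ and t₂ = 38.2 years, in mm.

S_s ≈ 70.2 mm

Secondary compression: S_s = C_α·H/(1+e_p)·log₁₀(t₂/t₁)
S_s = 0.028×4.2/(1+1.11)×log₁₀(38.2/2.1)
    = 0.05573 × 1.26 = 0.07022 m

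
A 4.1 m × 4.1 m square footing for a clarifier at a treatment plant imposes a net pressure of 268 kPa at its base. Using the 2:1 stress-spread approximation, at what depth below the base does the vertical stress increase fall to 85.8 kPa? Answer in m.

z ≈ 3.15 m

2:1 spreading — at depth z the loaded area has grown by z in each plan dimension:
qB²/(B+z)² = Δσ_z ⇒ z = B(√(q/Δσ_z) − 1) = 4.1×(√(268/85.8) − 1) = 3.146 m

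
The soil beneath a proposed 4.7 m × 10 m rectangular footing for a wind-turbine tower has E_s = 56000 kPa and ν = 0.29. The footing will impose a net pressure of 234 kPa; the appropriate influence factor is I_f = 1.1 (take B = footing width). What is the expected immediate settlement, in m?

S_e ≈ 0.0198 m

Immediate (elastic) settlement: S_e = q·B·(1−ν²)/E_s · I_f.
S_e = 234 × 4.7 × (1 − 0.29²) / 56000 × 1.1
    = 234 × 4.7 × 0.9159 / 56000 × 1.1
    = 0.01979 m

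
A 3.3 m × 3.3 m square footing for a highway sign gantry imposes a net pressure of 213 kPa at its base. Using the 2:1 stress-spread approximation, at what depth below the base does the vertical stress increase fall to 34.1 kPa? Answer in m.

2:1 spreading — at depth z the loaded area has grown by z in each plan dimension:
qB²/(B+z)² = Δσ_z ⇒ z = B(√(q/Δσ_z) − 1) = 3.3×(√(213/34.1) − 1) = 4.948 m

z ≈ 4.95 m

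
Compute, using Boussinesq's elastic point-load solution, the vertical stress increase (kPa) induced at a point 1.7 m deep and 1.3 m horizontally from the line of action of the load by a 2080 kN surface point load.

Δσ_z ≈ 109 kPa

Boussinesq vertical stress below a point load on an elastic half-space:
Δσ_z = 3P/(2πz²) · [1 + (r/z)²]^(−5/2)
r/z = 1.3/1.7 = 0.76471; [1+(r/z)²]^(−5/2) = 0.31629.
Δσ_z = 3×2080/(2π×1.7²) × 0.31629 = 343.64 × 0.31629 = 108.7 kPa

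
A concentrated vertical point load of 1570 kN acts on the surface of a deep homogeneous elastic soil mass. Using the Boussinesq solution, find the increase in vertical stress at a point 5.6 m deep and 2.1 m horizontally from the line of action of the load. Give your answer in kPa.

Boussinesq vertical stress below a point load on an elastic half-space:
Δσ_z = 3P/(2πz²) · [1 + (r/z)²]^(−5/2)
r/z = 2.1/5.6 = 0.375; [1+(r/z)²]^(−5/2) = 0.71969.
Δσ_z = 3×1570/(2π×5.6²) × 0.71969 = 23.904 × 0.71969 = 17.2 kPa

Δσ_z ≈ 17.2 kPa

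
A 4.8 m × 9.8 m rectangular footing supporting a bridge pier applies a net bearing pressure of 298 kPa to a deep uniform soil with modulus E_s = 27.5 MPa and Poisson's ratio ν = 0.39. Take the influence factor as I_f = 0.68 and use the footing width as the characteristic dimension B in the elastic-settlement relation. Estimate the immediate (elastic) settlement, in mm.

Immediate (elastic) settlement: S_e = q·B·(1−ν²)/E_s · I_f.
E_s = 27.5 MPa = 27500 kPa.
S_e = 298 × 4.8 × (1 − 0.39²) / 27500 × 0.68
    = 298 × 4.8 × 0.8479 / 27500 × 0.68
    = 0.02999 m = 29.99 mm

S_e ≈ 30 mm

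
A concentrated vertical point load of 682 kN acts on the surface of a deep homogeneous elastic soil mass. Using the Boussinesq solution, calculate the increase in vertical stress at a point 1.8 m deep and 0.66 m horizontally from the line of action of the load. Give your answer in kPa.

Boussinesq vertical stress below a point load on an elastic half-space:
Δσ_z = 3P/(2πz²) · [1 + (r/z)²]^(−5/2)
r/z = 0.66/1.8 = 0.36667; [1+(r/z)²]^(−5/2) = 0.72953.
Δσ_z = 3×682/(2π×1.8²) × 0.72953 = 100.5 × 0.72953 = 73.32 kPa

Δσ_z ≈ 73.3 kPa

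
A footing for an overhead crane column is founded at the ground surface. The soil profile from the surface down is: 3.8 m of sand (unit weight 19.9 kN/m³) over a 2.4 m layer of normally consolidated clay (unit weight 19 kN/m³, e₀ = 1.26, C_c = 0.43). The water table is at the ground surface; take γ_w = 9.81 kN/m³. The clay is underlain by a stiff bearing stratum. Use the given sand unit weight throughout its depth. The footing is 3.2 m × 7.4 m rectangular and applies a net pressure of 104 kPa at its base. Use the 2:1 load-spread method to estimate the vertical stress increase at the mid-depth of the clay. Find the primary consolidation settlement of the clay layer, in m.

Mid-depth of clay below the ground surface: z = 3.8 + 2.4/2 = 5 m.
Total vertical stress at mid-clay: σ_v = 19.9×3.8 + 19×1.2 = 98.42 kPa.
Pore pressure: u = 9.81×(5 − 0) = 49.05 kPa.
Initial effective stress: σ'_0 = σ_v − u = 98.42 − 49.05 = 49.37 kPa.
Stress increase at mid-clay by the 2:1 spreading method:
Δσ = qBL/((B+z)(L+z)) = 104×3.2×7.4/((3.2+5)(7.4+5)) = 24.22 kPa
Final effective stress: σ'_f = σ'_0 + Δσ = 49.37 + 24.22 = 73.59 kPa.
Normally consolidated clay, so the full stress increment lies on the virgin compression line:
S_c = C_c·H/(1+e₀)·log₁₀(σ'_f/σ'_0) = 0.43×2.4/(1+1.26)×log₁₀(73.59/49.37)
    = 0.45664 × 0.17336 = 0.07916 m

S_c ≈ 0.0792 m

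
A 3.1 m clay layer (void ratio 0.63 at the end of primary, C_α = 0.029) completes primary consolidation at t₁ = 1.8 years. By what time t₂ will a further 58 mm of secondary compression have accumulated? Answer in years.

S_s = C_α·H/(1+e_p)·log₁₀(t₂/t₁) ⇒ log₁₀(t₂/t₁) = S_s·(1+e_p)/(C_α·H).
log₁₀(t₂/t₁) = 0.058 × (1+0.63) / (0.029×3.1) = 1.052
t₂ = t₁ × 10^1.052 = 1.8 × 11.26 = 20.27 years

t₂ ≈ 20.3 years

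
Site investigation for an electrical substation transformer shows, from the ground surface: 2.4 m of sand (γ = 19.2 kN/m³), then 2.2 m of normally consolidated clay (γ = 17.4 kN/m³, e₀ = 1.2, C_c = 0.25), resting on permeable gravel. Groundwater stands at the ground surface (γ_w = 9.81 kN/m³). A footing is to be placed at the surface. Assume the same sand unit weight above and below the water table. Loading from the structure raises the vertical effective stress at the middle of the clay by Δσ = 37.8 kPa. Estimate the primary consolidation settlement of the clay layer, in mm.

S_c ≈ 86.8 mm

Mid-depth of clay below the ground surface: z = 2.4 + 2.2/2 = 3.5 m.
Total vertical stress at mid-clay: σ_v = 19.2×2.4 + 17.4×1.1 = 65.22 kPa.
Pore pressure: u = 9.81×(3.5 − 0) = 34.335 kPa.
Initial effective stress: σ'_0 = σ_v − u = 65.22 − 34.335 = 30.885 kPa.
Final effective stress: σ'_f = σ'_0 + Δσ = 30.885 + 37.8 = 68.685 kPa.
Normally consolidated clay, so the full stress increment lies on the virgin compression line:
S_c = C_c·H/(1+e₀)·log₁₀(σ'_f/σ'_0) = 0.25×2.2/(1+1.2)×log₁₀(68.685/30.885)
    = 0.25 × 0.34711 = 0.08678 m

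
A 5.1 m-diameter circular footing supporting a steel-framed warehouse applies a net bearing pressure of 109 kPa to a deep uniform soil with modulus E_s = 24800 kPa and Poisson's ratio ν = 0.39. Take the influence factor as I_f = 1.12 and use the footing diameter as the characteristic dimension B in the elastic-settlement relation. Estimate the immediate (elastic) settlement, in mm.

S_e ≈ 21.3 mm

Immediate (elastic) settlement: S_e = q·B·(1−ν²)/E_s · I_f.
S_e = 109 × 5.1 × (1 − 0.39²) / 24800 × 1.12
    = 109 × 5.1 × 0.8479 / 24800 × 1.12
    = 0.02129 m = 21.29 mm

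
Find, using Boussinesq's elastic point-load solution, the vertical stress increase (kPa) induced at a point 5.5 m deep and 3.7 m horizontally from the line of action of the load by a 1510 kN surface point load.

Boussinesq vertical stress below a point load on an elastic half-space:
Δσ_z = 3P/(2πz²) · [1 + (r/z)²]^(−5/2)
r/z = 3.7/5.5 = 0.67273; [1+(r/z)²]^(−5/2) = 0.39325.
Δσ_z = 3×1510/(2π×5.5²) × 0.39325 = 23.834 × 0.39325 = 9.373 kPa

Δσ_z ≈ 9.37 kPa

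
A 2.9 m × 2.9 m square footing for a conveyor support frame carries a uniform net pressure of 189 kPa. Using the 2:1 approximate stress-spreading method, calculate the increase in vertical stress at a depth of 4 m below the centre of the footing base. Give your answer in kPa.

Δσ_z ≈ 33.4 kPa

By the 2:1 method the load spreads at 1 horizontal : 2 vertical, so at depth z the loaded area has grown by z in each plan dimension:
Δσ = qBL/((B+z)(L+z)) = 189×2.9×2.9/((2.9+4)(2.9+4)) = 33.386 kPa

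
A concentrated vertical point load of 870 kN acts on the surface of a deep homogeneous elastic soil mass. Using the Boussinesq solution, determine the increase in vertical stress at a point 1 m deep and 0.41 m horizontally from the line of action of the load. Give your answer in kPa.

Δσ_z ≈ 282 kPa

Boussinesq vertical stress below a point load on an elastic half-space:
Δσ_z = 3P/(2πz²) · [1 + (r/z)²]^(−5/2)
r/z = 0.41/1 = 0.41; [1+(r/z)²]^(−5/2) = 0.67811.
Δσ_z = 3×870/(2π×1²) × 0.67811 = 415.39 × 0.67811 = 281.7 kPa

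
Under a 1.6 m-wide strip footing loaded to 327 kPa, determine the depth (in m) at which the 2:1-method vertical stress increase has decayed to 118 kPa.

z ≈ 2.83 m

2:1 spreading — at depth z the loaded area has grown by z in each plan dimension:
qB/(B+z) = Δσ_z ⇒ z = qB/Δσ_z − B = 327×1.6/118 − 1.6 = 2.834 m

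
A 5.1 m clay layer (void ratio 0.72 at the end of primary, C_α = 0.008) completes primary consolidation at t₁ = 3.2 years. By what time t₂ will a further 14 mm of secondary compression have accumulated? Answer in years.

S_s = C_α·H/(1+e_p)·log₁₀(t₂/t₁) ⇒ log₁₀(t₂/t₁) = S_s·(1+e_p)/(C_α·H).
log₁₀(t₂/t₁) = 0.014 × (1+0.72) / (0.008×5.1) = 0.5902
t₂ = t₁ × 10^0.5902 = 3.2 × 3.892 = 12.46 years

t₂ ≈ 12.5 years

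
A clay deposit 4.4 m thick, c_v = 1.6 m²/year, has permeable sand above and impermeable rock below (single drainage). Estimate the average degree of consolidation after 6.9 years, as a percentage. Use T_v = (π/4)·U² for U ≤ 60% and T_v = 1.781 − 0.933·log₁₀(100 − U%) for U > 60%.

Drainage path length: H_d = H = 4.4 m (single drainage).
T_v = c_v·t/H_d² = 1.6×6.9/4.4² = 0.57025.
T_v = 0.57025 corresponds to the U > 60% branch:
U = 1 − 10^((1.781 − T_v)/0.933)/100 = 0.8015

U ≈ 80.2 %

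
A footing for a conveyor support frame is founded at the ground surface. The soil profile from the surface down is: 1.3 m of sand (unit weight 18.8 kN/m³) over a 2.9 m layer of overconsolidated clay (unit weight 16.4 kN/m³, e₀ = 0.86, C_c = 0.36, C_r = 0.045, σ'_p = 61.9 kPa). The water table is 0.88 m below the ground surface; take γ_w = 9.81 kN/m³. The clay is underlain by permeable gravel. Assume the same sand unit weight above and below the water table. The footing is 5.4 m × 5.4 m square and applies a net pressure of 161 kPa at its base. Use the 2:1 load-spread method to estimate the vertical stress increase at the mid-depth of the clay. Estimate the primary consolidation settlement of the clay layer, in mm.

Mid-depth of clay below the ground surface: z = 1.3 + 2.9/2 = 2.75 m.
Total vertical stress at mid-clay: σ_v = 18.8×1.3 + 16.4×1.45 = 48.22 kPa.
Pore pressure: u = 9.81×(2.75 − 0.88) = 18.345 kPa.
Initial effective stress: σ'_0 = σ_v − u = 48.22 − 18.345 = 29.875 kPa.
Stress increase at mid-clay by the 2:1 spreading method:
Δσ = qBL/((B+z)(L+z)) = 161×5.4×5.4/((5.4+2.75)(5.4+2.75)) = 70.68 kPa
Final effective stress: σ'_f = 29.875 + 70.68 = 100.56 kPa.
σ'_f = 100.56 > σ'_p = 61.9 kPa, so the stress path crosses the preconsolidation pressure — recompression up to σ'_p, then virgin compression beyond:
S_c = H/(1+e₀)·[C_r·log₁₀(σ'_p/σ'_0) + C_c·log₁₀(σ'_f/σ'_p)]
    = 2.9/1.86 × [0.045×log₁₀(61.9/29.875) + 0.36×log₁₀(100.56/61.9)]
    = 1.5591 × [0.014237 + 0.075864] = 0.1405 m

S_c ≈ 140 mm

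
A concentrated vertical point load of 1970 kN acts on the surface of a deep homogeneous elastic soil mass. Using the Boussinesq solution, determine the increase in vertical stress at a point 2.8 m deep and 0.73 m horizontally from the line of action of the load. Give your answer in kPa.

Boussinesq vertical stress below a point load on an elastic half-space:
Δσ_z = 3P/(2πz²) · [1 + (r/z)²]^(−5/2)
r/z = 0.73/2.8 = 0.26071; [1+(r/z)²]^(−5/2) = 0.8484.
Δσ_z = 3×1970/(2π×2.8²) × 0.8484 = 119.98 × 0.8484 = 101.8 kPa

Δσ_z ≈ 102 kPa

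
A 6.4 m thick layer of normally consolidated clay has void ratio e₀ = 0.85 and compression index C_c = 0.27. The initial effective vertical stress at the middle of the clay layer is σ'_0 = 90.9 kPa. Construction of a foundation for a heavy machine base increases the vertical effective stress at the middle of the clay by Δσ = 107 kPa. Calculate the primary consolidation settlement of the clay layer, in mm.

S_c ≈ 316 mm

Final effective stress: σ'_f = σ'_0 + Δσ = 90.9 + 107 = 197.9 kPa.
Normally consolidated clay, so the full stress increment lies on the virgin compression line:
S_c = C_c·H/(1+e₀)·log₁₀(σ'_f/σ'_0) = 0.27×6.4/(1+0.85)×log₁₀(197.9/90.9)
    = 0.93405 × 0.33788 = 0.3156 m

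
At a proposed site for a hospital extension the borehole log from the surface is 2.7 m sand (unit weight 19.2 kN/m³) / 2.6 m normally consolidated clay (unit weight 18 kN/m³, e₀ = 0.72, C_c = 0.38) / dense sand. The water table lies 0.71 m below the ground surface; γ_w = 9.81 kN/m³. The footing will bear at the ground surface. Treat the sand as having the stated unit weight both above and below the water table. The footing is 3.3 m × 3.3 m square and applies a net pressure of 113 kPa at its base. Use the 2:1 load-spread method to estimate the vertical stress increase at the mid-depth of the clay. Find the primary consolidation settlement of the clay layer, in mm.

S_c ≈ 107 mm

Mid-depth of clay below the ground surface: z = 2.7 + 2.6/2 = 4 m.
Total vertical stress at mid-clay: σ_v = 19.2×2.7 + 18×1.3 = 75.24 kPa.
Pore pressure: u = 9.81×(4 − 0.71) = 32.275 kPa.
Initial effective stress: σ'_0 = σ_v − u = 75.24 − 32.275 = 42.965 kPa.
Stress increase at mid-clay by the 2:1 spreading method:
Δσ = qBL/((B+z)(L+z)) = 113×3.3×3.3/((3.3+4)(3.3+4)) = 23.092 kPa
Final effective stress: σ'_f = σ'_0 + Δσ = 42.965 + 23.092 = 66.057 kPa.
Normally consolidated clay, so the full stress increment lies on the virgin compression line:
S_c = C_c·H/(1+e₀)·log₁₀(σ'_f/σ'_0) = 0.38×2.6/(1+0.72)×log₁₀(66.057/42.965)
    = 0.57442 × 0.1868 = 0.1073 m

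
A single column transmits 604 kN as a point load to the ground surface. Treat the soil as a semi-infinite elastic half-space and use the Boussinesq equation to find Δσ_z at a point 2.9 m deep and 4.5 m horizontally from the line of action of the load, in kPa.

Boussinesq vertical stress below a point load on an elastic half-space:
Δσ_z = 3P/(2πz²) · [1 + (r/z)²]^(−5/2)
r/z = 4.5/2.9 = 1.5517; [1+(r/z)²]^(−5/2) = 0.046644.
Δσ_z = 3×604/(2π×2.9²) × 0.046644 = 34.291 × 0.046644 = 1.599 kPa

Δσ_z ≈ 1.6 kPa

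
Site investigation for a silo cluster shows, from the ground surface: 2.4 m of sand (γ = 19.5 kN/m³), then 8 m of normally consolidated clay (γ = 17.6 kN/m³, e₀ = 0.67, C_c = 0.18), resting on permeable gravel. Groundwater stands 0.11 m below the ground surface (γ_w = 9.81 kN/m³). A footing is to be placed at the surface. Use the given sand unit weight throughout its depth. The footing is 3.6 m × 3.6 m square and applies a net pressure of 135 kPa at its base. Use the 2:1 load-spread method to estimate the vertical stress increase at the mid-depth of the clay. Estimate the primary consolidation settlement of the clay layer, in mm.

Mid-depth of clay below the ground surface: z = 2.4 + 8/2 = 6.4 m.
Total vertical stress at mid-clay: σ_v = 19.5×2.4 + 17.6×4 = 117.2 kPa.
Pore pressure: u = 9.81×(6.4 − 0.11) = 61.705 kPa.
Initial effective stress: σ'_0 = σ_v − u = 117.2 − 61.705 = 55.495 kPa.
Stress increase at mid-clay by the 2:1 spreading method:
Δσ = qBL/((B+z)(L+z)) = 135×3.6×3.6/((3.6+6.4)(3.6+6.4)) = 17.496 kPa
Final effective stress: σ'_f = σ'_0 + Δσ = 55.495 + 17.496 = 72.991 kPa.
Normally consolidated clay, so the full stress increment lies on the virgin compression line:
S_c = C_c·H/(1+e₀)·log₁₀(σ'_f/σ'_0) = 0.18×8/(1+0.67)×log₁₀(72.991/55.495)
    = 0.86228 × 0.11902 = 0.1026 m

S_c ≈ 103 mm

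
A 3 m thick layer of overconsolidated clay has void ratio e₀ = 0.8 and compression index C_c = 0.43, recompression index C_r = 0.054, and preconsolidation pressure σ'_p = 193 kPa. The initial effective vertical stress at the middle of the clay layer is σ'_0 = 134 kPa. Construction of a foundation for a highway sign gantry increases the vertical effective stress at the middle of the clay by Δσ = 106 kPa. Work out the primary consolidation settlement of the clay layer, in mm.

Final effective stress: σ'_f = 134 + 106 = 240 kPa.
σ'_f = 240 > σ'_p = 193 kPa, so the stress path crosses the preconsolidation pressure — recompression up to σ'_p, then virgin compression beyond:
S_c = H/(1+e₀)·[C_r·log₁₀(σ'_p/σ'_0) + C_c·log₁₀(σ'_f/σ'_p)]
    = 3/1.8 × [0.054×log₁₀(193/134) + 0.43×log₁₀(240/193)]
    = 1.6667 × [0.0085564 + 0.040701] = 0.0821 m

S_c ≈ 82.1 mm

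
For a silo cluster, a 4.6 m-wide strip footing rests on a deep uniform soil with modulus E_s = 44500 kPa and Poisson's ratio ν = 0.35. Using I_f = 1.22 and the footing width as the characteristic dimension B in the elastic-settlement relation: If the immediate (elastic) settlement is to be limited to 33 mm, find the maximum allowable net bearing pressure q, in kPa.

q ≈ 298 kPa

S_e = q·B·(1−ν²)/E_s · I_f  ⇒  q = S_e·E_s / (B·(1−ν²)·I_f).
q = 0.033 × 44500 / (4.6 × 0.8775 × 1.22) = 298.2 kPa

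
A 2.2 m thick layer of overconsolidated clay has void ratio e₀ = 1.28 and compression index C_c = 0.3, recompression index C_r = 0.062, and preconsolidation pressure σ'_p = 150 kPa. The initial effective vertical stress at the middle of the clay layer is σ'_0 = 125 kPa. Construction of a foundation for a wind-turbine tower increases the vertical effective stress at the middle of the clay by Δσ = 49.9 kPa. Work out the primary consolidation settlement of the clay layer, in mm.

S_c ≈ 24 mm

Final effective stress: σ'_f = 125 + 49.9 = 174.9 kPa.
σ'_f = 174.9 > σ'_p = 150 kPa, so the stress path crosses the preconsolidation pressure — recompression up to σ'_p, then virgin compression beyond:
S_c = H/(1+e₀)·[C_r·log₁₀(σ'_p/σ'_0) + C_c·log₁₀(σ'_f/σ'_p)]
    = 2.2/2.28 × [0.062×log₁₀(150/125) + 0.3×log₁₀(174.9/150)]
    = 0.96491 × [0.0049092 + 0.02001] = 0.02404 m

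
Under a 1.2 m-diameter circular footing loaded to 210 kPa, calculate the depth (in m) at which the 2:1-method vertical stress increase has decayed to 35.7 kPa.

2:1 spreading — at depth z the loaded area has grown by z in each plan dimension:
qD²/(D+z)² = Δσ_z ⇒ z = D(√(q/Δσ_z) − 1) = 1.2×(√(210/35.7) − 1) = 1.71 m

z ≈ 1.71 m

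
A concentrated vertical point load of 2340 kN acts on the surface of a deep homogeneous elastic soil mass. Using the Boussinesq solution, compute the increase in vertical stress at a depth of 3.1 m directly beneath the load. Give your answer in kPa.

Boussinesq vertical stress below a point load on an elastic half-space:
Δσ_z = 3P/(2πz²) · [1 + (r/z)²]^(−5/2)
r/z = 0/3.1 = 0; [1+(r/z)²]^(−5/2) = 1.
Δσ_z = 3×2340/(2π×3.1²) × 1 = 116.26 × 1 = 116.3 kPa

Δσ_z ≈ 116 kPa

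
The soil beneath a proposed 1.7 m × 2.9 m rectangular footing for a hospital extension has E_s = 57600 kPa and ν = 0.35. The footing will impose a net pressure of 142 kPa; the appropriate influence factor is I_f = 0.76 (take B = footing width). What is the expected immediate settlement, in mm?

S_e ≈ 2.79 mm

Immediate (elastic) settlement: S_e = q·B·(1−ν²)/E_s · I_f.
S_e = 142 × 1.7 × (1 − 0.35²) / 57600 × 0.76
    = 142 × 1.7 × 0.8775 / 57600 × 0.76
    = 0.002795 m = 2.795 mm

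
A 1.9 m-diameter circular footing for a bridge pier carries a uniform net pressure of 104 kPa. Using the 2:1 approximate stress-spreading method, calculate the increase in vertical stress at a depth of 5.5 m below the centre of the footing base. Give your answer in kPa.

By the 2:1 method the load spreads at 1 horizontal : 2 vertical, so at depth z the loaded area has grown by z in each plan dimension:
Δσ ≈ qD²/(D+z)² = 104×1.9²/(1.9+5.5)² = 6.8561 kPa

Δσ_z ≈ 6.86 kPa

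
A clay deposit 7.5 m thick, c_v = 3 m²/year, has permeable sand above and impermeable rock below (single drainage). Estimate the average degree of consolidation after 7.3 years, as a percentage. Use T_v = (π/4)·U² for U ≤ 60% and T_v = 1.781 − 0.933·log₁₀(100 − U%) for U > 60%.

U ≈ 69 %

Drainage path length: H_d = H = 7.5 m (single drainage).
T_v = c_v·t/H_d² = 3×7.3/7.5² = 0.38933.
T_v = 0.38933 corresponds to the U > 60% branch:
U = 1 − 10^((1.781 − T_v)/0.933)/100 = 0.6898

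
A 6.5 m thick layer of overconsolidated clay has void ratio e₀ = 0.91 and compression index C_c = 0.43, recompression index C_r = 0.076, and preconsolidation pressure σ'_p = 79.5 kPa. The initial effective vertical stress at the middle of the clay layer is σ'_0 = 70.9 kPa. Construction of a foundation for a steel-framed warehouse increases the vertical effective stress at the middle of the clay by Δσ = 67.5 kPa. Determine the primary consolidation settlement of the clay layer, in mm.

Final effective stress: σ'_f = 70.9 + 67.5 = 138.4 kPa.
σ'_f = 138.4 > σ'_p = 79.5 kPa, so the stress path crosses the preconsolidation pressure — recompression up to σ'_p, then virgin compression beyond:
S_c = H/(1+e₀)·[C_r·log₁₀(σ'_p/σ'_0) + C_c·log₁₀(σ'_f/σ'_p)]
    = 6.5/1.91 × [0.076×log₁₀(79.5/70.9) + 0.43×log₁₀(138.4/79.5)]
    = 3.4031 × [0.0037788 + 0.10353] = 0.3652 m

S_c ≈ 365 mm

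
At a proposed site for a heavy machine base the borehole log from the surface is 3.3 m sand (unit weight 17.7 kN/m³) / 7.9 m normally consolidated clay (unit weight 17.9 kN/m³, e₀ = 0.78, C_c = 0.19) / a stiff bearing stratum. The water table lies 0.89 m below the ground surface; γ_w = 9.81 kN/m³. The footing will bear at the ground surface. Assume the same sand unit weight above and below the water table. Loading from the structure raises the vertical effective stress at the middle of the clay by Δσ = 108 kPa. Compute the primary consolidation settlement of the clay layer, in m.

Mid-depth of clay below the ground surface: z = 3.3 + 7.9/2 = 7.25 m.
Total vertical stress at mid-clay: σ_v = 17.7×3.3 + 17.9×3.95 = 129.12 kPa.
Pore pressure: u = 9.81×(7.25 − 0.89) = 62.392 kPa.
Initial effective stress: σ'_0 = σ_v − u = 129.12 − 62.392 = 66.728 kPa.
Final effective stress: σ'_f = σ'_0 + Δσ = 66.728 + 108 = 174.73 kPa.
Normally consolidated clay, so the full stress increment lies on the virgin compression line:
S_c = C_c·H/(1+e₀)·log₁₀(σ'_f/σ'_0) = 0.19×7.9/(1+0.78)×log₁₀(174.73/66.728)
    = 0.84326 × 0.41806 = 0.3525 m

S_c ≈ 0.353 m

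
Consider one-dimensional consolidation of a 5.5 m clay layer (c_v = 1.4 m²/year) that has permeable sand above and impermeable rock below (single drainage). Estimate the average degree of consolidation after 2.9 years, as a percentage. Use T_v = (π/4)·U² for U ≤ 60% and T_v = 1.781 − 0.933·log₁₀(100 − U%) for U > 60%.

Drainage path length: H_d = H = 5.5 m (single drainage).
T_v = c_v·t/H_d² = 1.4×2.9/5.5² = 0.13421.
T_v = 0.13421 corresponds to the U ≤ 60% branch:
U = √(4T_v/π) = 0.4134

U ≈ 41.3 %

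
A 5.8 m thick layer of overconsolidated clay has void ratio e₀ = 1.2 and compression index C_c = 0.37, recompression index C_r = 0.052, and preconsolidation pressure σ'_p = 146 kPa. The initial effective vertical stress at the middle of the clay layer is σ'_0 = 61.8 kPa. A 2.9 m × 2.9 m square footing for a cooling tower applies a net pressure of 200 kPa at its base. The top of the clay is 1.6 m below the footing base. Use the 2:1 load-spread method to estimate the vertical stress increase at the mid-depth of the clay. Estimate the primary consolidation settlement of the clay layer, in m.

S_c ≈ 0.024 m

Mid-depth of clay below the footing base: z = 1.6 + 5.8/2 = 4.5 m.
Stress increase at mid-clay by the 2:1 spreading method:
Δσ = qBL/((B+z)(L+z)) = 200×2.9×2.9/((2.9+4.5)(2.9+4.5)) = 30.716 kPa
Final effective stress: σ'_f = 61.8 + 30.716 = 92.516 kPa.
σ'_f = 92.516 ≤ σ'_p = 146 kPa, so the clay remains overconsolidated and only the recompression index applies:
S_c = C_r·H/(1+e₀)·log₁₀(σ'_f/σ'_0) = 0.052×5.8/2.2×log₁₀(92.516/61.8)
    = 0.13709 × 0.17523 = 0.02402 m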